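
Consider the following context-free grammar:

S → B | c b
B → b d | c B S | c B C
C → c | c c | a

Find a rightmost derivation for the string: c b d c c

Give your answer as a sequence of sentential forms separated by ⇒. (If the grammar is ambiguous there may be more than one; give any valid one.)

S ⇒ B ⇒ c B C ⇒ c B c c ⇒ c b d c c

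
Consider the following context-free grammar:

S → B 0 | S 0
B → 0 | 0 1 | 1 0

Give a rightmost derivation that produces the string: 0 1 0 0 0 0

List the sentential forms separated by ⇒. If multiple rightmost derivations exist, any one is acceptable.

S ⇒ S 0 ⇒ S 0 0 ⇒ S 0 0 0 ⇒ B 0 0 0 0 ⇒ 0 1 0 0 0 0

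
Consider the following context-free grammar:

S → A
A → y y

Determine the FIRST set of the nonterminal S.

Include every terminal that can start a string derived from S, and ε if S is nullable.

We compute FIRST(S) using the standard algorithm.
FIRST(A) = {y}
FIRST(S) = {y}
Therefore, FIRST(S) = {y}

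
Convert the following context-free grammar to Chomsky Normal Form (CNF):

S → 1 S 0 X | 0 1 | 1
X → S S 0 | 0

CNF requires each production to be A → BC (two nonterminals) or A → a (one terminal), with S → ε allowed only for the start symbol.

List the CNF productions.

T1 → 1; T0 → 0; S → 1; X → 0; S → T1 X0; X0 → S X1; X1 → T0 X; S → T0 T1; X → S X2; X2 → S T0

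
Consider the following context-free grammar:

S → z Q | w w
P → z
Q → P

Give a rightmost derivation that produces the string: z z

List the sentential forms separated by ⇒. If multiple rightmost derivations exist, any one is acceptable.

S ⇒ z Q ⇒ z P ⇒ z z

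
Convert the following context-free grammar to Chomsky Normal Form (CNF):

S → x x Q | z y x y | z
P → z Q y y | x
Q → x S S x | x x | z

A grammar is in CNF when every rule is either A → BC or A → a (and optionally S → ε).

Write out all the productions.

TX → x; TZ → z; TY → y; S → z; P → x; Q → z; S → TX X0; X0 → TX Q; S → TZ X1; X1 → TY X2; X2 → TX TY; P → TZ X3; X3 → Q X4; X4 → TY TY; Q → TX X5; X5 → S X6; X6 → S TX; Q → TX TX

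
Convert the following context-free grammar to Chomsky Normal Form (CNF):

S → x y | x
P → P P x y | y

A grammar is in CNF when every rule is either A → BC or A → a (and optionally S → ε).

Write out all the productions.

TX → x; TY → y; S → x; P → y; S → TX TY; P → P X0; X0 → P X1; X1 → TX TY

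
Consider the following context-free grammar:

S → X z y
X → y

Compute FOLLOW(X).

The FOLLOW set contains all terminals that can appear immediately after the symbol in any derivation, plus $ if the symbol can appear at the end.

We compute FOLLOW(X) using the standard algorithm.
FOLLOW(S) starts with {$}.
FIRST(S) = {y}
FIRST(X) = {y}
FOLLOW(S) = {$}
FOLLOW(X) = {z}
Therefore, FOLLOW(X) = {z}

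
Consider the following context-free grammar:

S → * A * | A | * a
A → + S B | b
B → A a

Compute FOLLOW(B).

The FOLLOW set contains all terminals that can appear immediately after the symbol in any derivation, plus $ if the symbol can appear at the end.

We compute FOLLOW(B) using the standard algorithm.
FOLLOW(S) starts with {$}.
FIRST(A) = {+, b}
FIRST(B) = {+, b}
FIRST(S) = {*, +, b}
FOLLOW(A) = {$, *, +, a, b}
FOLLOW(B) = {$, *, +, a, b}
FOLLOW(S) = {$, +, b}
Therefore, FOLLOW(B) = {$, *, +, a, b}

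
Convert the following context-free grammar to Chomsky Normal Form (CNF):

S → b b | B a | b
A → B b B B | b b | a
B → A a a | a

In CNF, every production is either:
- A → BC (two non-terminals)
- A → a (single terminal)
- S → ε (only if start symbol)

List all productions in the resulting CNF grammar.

TB → b; TA → a; S → b; A → a; B → a; S → TB TB; S → B TA; A → B X0; X0 → TB X1; X1 → B B; A → TB TB; B → A X2; X2 → TA TA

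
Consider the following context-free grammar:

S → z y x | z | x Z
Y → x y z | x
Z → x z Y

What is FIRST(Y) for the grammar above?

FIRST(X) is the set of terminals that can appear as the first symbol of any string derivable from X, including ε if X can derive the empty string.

We compute FIRST(Y) using the standard algorithm.
FIRST(S) = {x, z}
FIRST(Y) = {x}
FIRST(Z) = {x}
Therefore, FIRST(Y) = {x}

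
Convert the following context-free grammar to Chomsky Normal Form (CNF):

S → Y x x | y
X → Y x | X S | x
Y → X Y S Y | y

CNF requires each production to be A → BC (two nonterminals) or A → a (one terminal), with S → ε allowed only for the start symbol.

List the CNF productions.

TX → x; S → y; X → x; Y → y; S → Y X0; X0 → TX TX; X → Y TX; X → X S; Y → X X1; X1 → Y X2; X2 → S Y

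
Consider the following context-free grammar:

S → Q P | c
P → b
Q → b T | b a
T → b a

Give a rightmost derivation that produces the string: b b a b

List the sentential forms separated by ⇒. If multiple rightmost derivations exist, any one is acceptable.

S ⇒ Q P ⇒ Q b ⇒ b T b ⇒ b b a b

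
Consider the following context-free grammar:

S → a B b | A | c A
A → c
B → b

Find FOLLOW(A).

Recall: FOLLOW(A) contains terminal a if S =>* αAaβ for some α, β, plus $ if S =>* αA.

We compute FOLLOW(A) using the standard algorithm.
FOLLOW(S) starts with {$}.
FIRST(A) = {c}
FIRST(B) = {b}
FIRST(S) = {a, c}
FOLLOW(A) = {$}
FOLLOW(B) = {b}
FOLLOW(S) = {$}
Therefore, FOLLOW(A) = {$}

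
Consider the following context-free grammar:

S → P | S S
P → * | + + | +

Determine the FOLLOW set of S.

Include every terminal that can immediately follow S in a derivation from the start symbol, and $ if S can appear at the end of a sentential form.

We compute FOLLOW(S) using the standard algorithm.
FOLLOW(S) starts with {$}.
FIRST(P) = {*, +}
FIRST(S) = {*, +}
FOLLOW(P) = {$, *, +}
FOLLOW(S) = {$, *, +}
Therefore, FOLLOW(S) = {$, *, +}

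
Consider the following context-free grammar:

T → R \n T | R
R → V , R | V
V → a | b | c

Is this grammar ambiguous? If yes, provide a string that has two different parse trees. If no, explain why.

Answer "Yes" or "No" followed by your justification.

No - the grammar is unambiguous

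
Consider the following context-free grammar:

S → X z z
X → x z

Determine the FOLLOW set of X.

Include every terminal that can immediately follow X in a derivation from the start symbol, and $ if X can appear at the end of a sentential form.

We compute FOLLOW(X) using the standard algorithm.
FOLLOW(S) starts with {$}.
FIRST(S) = {x}
FIRST(X) = {x}
FOLLOW(S) = {$}
FOLLOW(X) = {z}
Therefore, FOLLOW(X) = {z}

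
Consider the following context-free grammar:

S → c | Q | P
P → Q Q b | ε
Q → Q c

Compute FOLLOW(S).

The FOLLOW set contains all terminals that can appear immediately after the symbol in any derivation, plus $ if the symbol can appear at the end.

We compute FOLLOW(S) using the standard algorithm.
FOLLOW(S) starts with {$}.
FIRST(P) = {ε}
FIRST(Q) = {}
FIRST(S) = {c, ε}
FOLLOW(P) = {$}
FOLLOW(Q) = {$, b, c}
FOLLOW(S) = {$}
Therefore, FOLLOW(S) = {$}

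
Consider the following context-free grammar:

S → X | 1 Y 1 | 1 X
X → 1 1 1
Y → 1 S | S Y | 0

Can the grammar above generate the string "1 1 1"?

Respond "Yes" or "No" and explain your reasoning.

Yes - a valid derivation exists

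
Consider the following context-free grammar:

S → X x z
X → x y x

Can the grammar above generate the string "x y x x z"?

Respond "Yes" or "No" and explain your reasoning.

Yes - a valid derivation exists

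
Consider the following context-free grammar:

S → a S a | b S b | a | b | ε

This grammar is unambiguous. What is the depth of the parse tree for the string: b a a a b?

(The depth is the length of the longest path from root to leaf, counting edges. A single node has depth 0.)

3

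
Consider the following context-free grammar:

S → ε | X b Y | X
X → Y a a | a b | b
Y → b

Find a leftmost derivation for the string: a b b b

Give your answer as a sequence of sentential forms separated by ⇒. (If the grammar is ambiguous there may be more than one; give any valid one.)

S ⇒ X b Y ⇒ a b b Y ⇒ a b b b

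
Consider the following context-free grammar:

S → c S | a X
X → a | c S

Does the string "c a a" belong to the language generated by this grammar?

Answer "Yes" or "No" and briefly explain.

Yes - a valid derivation exists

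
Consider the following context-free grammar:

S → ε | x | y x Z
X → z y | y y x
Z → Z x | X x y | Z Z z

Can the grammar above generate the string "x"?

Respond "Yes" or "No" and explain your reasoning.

Yes - a valid derivation exists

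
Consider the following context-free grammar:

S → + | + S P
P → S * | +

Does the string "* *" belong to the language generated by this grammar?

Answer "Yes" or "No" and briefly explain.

No - no valid derivation exists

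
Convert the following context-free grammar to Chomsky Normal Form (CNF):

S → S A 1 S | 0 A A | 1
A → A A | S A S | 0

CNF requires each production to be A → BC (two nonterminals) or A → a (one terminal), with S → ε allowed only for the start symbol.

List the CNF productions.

T1 → 1; T0 → 0; S → 1; A → 0; S → S X0; X0 → A X1; X1 → T1 S; S → T0 X2; X2 → A A; A → A A; A → S X3; X3 → A S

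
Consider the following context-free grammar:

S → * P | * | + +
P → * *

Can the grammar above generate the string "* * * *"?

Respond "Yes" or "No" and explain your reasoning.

No - no valid derivation exists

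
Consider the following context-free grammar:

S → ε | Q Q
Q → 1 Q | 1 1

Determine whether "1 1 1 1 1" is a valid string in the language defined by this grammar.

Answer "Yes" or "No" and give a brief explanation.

Yes - a valid derivation exists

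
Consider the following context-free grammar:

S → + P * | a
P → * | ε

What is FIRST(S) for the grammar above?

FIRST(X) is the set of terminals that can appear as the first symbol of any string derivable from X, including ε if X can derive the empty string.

We compute FIRST(S) using the standard algorithm.
FIRST(P) = {*, ε}
FIRST(S) = {+, a}
Therefore, FIRST(S) = {+, a}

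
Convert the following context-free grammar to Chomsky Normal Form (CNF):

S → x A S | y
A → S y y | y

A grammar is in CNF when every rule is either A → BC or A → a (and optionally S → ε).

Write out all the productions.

TX → x; S → y; TY → y; A → y; S → TX X0; X0 → A S; A → S X1; X1 → TY TY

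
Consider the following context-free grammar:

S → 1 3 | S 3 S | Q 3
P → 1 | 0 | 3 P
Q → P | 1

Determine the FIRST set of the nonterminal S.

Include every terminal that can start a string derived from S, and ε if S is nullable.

We compute FIRST(S) using the standard algorithm.
FIRST(P) = {0, 1, 3}
FIRST(Q) = {0, 1, 3}
FIRST(S) = {0, 1, 3}
Therefore, FIRST(S) = {0, 1, 3}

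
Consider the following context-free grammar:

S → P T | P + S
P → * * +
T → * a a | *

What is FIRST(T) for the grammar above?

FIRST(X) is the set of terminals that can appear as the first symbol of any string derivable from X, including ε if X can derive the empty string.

We compute FIRST(T) using the standard algorithm.
FIRST(P) = {*}
FIRST(S) = {*}
FIRST(T) = {*}
Therefore, FIRST(T) = {*}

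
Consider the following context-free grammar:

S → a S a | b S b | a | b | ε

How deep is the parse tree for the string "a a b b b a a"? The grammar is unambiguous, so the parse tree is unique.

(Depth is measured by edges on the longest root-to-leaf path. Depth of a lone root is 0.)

4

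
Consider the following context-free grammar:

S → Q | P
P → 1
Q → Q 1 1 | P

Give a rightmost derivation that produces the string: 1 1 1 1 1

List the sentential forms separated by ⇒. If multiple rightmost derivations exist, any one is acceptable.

S ⇒ Q ⇒ Q 1 1 ⇒ Q 1 1 1 1 ⇒ P 1 1 1 1 ⇒ 1 1 1 1 1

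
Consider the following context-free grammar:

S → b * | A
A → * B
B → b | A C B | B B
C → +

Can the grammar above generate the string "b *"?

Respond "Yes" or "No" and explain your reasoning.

Yes - a valid derivation exists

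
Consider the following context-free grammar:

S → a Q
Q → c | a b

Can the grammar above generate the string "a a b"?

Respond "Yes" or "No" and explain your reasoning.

Yes - a valid derivation exists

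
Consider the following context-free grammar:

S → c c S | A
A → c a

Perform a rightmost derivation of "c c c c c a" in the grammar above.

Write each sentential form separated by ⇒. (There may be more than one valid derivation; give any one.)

S ⇒ c c S ⇒ c c c c S ⇒ c c c c A ⇒ c c c c c a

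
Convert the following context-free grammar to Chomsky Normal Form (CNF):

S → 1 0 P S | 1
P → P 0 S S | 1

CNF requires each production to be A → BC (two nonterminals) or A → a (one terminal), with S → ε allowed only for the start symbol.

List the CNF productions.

T1 → 1; T0 → 0; S → 1; P → 1; S → T1 X0; X0 → T0 X1; X1 → P S; P → P X2; X2 → T0 X3; X3 → S S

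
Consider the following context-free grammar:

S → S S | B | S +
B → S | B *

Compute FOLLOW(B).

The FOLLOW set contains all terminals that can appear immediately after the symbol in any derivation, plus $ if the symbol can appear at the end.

We compute FOLLOW(B) using the standard algorithm.
FOLLOW(S) starts with {$}.
FIRST(B) = {}
FIRST(S) = {}
FOLLOW(B) = {$, *, +}
FOLLOW(S) = {$, *, +}
Therefore, FOLLOW(B) = {$, *, +}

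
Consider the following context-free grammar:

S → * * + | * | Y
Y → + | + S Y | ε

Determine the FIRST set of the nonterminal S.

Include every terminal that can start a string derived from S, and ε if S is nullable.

We compute FIRST(S) using the standard algorithm.
FIRST(S) = {*, +, ε}
FIRST(Y) = {+, ε}
Therefore, FIRST(S) = {*, +, ε}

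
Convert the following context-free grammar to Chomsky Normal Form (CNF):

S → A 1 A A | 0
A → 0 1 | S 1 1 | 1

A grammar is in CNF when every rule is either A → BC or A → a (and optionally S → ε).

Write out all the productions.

T1 → 1; S → 0; T0 → 0; A → 1; S → A X0; X0 → T1 X1; X1 → A A; A → T0 T1; A → S X2; X2 → T1 T1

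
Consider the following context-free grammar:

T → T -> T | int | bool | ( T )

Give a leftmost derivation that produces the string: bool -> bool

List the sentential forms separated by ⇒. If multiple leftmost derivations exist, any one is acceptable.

T ⇒ T -> T ⇒ bool -> T ⇒ bool -> bool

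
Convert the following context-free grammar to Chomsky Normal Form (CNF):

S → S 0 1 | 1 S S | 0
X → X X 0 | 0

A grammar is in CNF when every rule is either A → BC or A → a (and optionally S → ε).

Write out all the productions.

T0 → 0; T1 → 1; S → 0; X → 0; S → S X0; X0 → T0 T1; S → T1 X1; X1 → S S; X → X X2; X2 → X T0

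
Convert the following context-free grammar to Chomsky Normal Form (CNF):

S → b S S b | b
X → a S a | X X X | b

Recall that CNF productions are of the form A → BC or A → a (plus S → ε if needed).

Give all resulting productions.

TB → b; S → b; TA → a; X → b; S → TB X0; X0 → S X1; X1 → S TB; X → TA X2; X2 → S TA; X → X X3; X3 → X X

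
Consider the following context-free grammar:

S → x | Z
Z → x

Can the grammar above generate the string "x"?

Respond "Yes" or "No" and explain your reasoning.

Yes - a valid derivation exists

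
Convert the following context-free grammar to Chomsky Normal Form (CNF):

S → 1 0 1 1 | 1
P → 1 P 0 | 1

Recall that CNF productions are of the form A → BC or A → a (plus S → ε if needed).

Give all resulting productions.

T1 → 1; T0 → 0; S → 1; P → 1; S → T1 X0; X0 → T0 X1; X1 → T1 T1; P → T1 X2; X2 → P T0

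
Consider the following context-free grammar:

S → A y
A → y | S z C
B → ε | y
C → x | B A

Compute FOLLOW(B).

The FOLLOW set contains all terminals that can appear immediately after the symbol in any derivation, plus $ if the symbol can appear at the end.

We compute FOLLOW(B) using the standard algorithm.
FOLLOW(S) starts with {$}.
FIRST(A) = {y}
FIRST(B) = {y, ε}
FIRST(C) = {x, y}
FIRST(S) = {y}
FOLLOW(A) = {y}
FOLLOW(B) = {y}
FOLLOW(C) = {y}
FOLLOW(S) = {$, z}
Therefore, FOLLOW(B) = {y}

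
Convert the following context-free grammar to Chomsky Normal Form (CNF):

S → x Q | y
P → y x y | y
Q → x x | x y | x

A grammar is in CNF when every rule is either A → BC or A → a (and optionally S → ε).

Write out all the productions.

TX → x; S → y; TY → y; P → y; Q → x; S → TX Q; P → TY X0; X0 → TX TY; Q → TX TX; Q → TX TY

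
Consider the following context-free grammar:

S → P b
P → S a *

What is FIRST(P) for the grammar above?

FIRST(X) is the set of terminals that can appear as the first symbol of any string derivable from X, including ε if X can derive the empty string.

We compute FIRST(P) using the standard algorithm.
FIRST(P) = {}
FIRST(S) = {}
Therefore, FIRST(P) = {}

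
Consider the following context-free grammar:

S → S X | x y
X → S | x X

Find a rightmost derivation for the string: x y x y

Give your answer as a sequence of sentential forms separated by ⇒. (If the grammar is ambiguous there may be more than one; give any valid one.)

S ⇒ S X ⇒ S S ⇒ S x y ⇒ x y x y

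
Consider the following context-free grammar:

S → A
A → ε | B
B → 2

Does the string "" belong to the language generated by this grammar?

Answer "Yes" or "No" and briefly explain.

Yes - a valid derivation exists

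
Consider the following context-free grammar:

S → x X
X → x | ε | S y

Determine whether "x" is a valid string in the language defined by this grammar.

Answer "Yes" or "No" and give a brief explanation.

Yes - a valid derivation exists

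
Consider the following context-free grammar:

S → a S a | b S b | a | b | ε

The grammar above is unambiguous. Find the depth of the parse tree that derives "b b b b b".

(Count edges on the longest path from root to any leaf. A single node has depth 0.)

3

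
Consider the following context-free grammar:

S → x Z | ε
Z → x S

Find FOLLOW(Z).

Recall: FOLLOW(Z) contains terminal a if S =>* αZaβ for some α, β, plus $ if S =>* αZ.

We compute FOLLOW(Z) using the standard algorithm.
FOLLOW(S) starts with {$}.
FIRST(S) = {x, ε}
FIRST(Z) = {x}
FOLLOW(S) = {$}
FOLLOW(Z) = {$}
Therefore, FOLLOW(Z) = {$}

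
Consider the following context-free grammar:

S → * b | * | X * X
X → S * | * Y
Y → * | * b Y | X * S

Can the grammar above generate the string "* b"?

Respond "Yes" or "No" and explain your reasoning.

Yes - a valid derivation exists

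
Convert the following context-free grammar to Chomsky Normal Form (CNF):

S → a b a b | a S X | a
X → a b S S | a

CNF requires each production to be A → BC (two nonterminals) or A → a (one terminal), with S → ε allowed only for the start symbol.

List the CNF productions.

TA → a; TB → b; S → a; X → a; S → TA X0; X0 → TB X1; X1 → TA TB; S → TA X2; X2 → S X; X → TA X3; X3 → TB X4; X4 → S S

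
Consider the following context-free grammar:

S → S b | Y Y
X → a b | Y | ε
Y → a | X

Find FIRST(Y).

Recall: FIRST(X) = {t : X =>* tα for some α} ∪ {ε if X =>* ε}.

We compute FIRST(Y) using the standard algorithm.
FIRST(S) = {a, b, ε}
FIRST(X) = {a, ε}
FIRST(Y) = {a, ε}
Therefore, FIRST(Y) = {a, ε}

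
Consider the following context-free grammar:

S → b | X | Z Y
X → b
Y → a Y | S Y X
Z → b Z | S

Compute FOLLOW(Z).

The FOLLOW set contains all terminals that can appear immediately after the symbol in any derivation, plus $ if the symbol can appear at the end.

We compute FOLLOW(Z) using the standard algorithm.
FOLLOW(S) starts with {$}.
FIRST(S) = {b}
FIRST(X) = {b}
FIRST(Y) = {a, b}
FIRST(Z) = {b}
FOLLOW(S) = {$, a, b}
FOLLOW(X) = {$, a, b}
FOLLOW(Y) = {$, a, b}
FOLLOW(Z) = {a, b}
Therefore, FOLLOW(Z) = {a, b}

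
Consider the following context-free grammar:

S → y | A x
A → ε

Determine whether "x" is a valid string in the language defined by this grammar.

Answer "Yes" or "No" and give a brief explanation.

Yes - a valid derivation exists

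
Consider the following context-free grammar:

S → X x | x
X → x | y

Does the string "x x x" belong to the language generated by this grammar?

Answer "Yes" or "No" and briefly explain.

No - no valid derivation exists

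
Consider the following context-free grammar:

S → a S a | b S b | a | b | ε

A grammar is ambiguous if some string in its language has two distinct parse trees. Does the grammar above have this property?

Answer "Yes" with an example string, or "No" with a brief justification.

No - the grammar is unambiguous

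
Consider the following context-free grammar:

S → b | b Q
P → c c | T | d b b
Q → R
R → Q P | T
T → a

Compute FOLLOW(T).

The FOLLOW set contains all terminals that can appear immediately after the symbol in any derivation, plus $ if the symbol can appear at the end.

We compute FOLLOW(T) using the standard algorithm.
FOLLOW(S) starts with {$}.
FIRST(P) = {a, c, d}
FIRST(Q) = {a}
FIRST(R) = {a}
FIRST(S) = {b}
FIRST(T) = {a}
FOLLOW(P) = {$, a, c, d}
FOLLOW(Q) = {$, a, c, d}
FOLLOW(R) = {$, a, c, d}
FOLLOW(S) = {$}
FOLLOW(T) = {$, a, c, d}
Therefore, FOLLOW(T) = {$, a, c, d}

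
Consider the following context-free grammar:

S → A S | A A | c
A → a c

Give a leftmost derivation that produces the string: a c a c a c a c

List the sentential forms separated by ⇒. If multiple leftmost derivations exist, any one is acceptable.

S ⇒ A S ⇒ a c S ⇒ a c A S ⇒ a c a c S ⇒ a c a c A A ⇒ a c a c a c A ⇒ a c a c a c a c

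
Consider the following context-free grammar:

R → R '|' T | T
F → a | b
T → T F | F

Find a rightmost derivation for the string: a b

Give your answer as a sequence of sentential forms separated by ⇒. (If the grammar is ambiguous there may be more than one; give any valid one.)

R ⇒ T ⇒ T F ⇒ T b ⇒ F b ⇒ a b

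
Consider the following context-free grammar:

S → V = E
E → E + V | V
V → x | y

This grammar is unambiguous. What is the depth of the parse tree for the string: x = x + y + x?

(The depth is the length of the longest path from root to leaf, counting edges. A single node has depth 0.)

5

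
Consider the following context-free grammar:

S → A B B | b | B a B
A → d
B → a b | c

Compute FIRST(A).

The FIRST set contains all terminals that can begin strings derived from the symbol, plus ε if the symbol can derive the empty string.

We compute FIRST(A) using the standard algorithm.
FIRST(A) = {d}
FIRST(B) = {a, c}
FIRST(S) = {a, b, c, d}
Therefore, FIRST(A) = {d}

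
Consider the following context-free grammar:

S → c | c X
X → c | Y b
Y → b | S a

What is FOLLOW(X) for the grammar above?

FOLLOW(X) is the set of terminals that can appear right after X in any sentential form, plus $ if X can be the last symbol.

We compute FOLLOW(X) using the standard algorithm.
FOLLOW(S) starts with {$}.
FIRST(S) = {c}
FIRST(X) = {b, c}
FIRST(Y) = {b, c}
FOLLOW(S) = {$, a}
FOLLOW(X) = {$, a}
FOLLOW(Y) = {b}
Therefore, FOLLOW(X) = {$, a}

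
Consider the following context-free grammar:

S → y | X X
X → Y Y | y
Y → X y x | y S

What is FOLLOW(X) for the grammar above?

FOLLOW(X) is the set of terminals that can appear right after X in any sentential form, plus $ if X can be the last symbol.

We compute FOLLOW(X) using the standard algorithm.
FOLLOW(S) starts with {$}.
FIRST(S) = {y}
FIRST(X) = {y}
FIRST(Y) = {y}
FOLLOW(S) = {$, y}
FOLLOW(X) = {$, y}
FOLLOW(Y) = {$, y}
Therefore, FOLLOW(X) = {$, y}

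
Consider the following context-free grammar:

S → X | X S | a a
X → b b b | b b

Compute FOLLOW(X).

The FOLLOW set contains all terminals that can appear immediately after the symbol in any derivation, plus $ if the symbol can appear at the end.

We compute FOLLOW(X) using the standard algorithm.
FOLLOW(S) starts with {$}.
FIRST(S) = {a, b}
FIRST(X) = {b}
FOLLOW(S) = {$}
FOLLOW(X) = {$, a, b}
Therefore, FOLLOW(X) = {$, a, b}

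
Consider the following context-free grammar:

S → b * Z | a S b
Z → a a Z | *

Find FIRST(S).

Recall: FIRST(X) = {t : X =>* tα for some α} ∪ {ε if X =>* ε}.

We compute FIRST(S) using the standard algorithm.
FIRST(S) = {a, b}
FIRST(Z) = {*, a}
Therefore, FIRST(S) = {a, b}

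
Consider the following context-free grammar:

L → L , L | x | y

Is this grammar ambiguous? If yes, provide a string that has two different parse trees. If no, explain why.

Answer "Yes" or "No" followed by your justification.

Yes - the string 'x , x , x , y , y , y' has two distinct leftmost derivations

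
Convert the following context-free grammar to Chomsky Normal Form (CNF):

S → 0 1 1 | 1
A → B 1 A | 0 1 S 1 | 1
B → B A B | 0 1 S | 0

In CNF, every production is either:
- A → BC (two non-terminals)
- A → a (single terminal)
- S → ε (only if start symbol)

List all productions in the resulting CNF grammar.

T0 → 0; T1 → 1; S → 1; A → 1; B → 0; S → T0 X0; X0 → T1 T1; A → B X1; X1 → T1 A; A → T0 X2; X2 → T1 X3; X3 → S T1; B → B X4; X4 → A B; B → T0 X5; X5 → T1 S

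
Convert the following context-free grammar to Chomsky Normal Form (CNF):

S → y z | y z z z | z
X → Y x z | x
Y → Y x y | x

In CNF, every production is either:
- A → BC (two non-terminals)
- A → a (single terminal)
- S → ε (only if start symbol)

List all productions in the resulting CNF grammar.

TY → y; TZ → z; S → z; TX → x; X → x; Y → x; S → TY TZ; S → TY X0; X0 → TZ X1; X1 → TZ TZ; X → Y X2; X2 → TX TZ; Y → Y X3; X3 → TX TY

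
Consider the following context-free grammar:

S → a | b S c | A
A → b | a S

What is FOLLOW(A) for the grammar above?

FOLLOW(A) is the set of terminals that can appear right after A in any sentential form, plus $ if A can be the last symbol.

We compute FOLLOW(A) using the standard algorithm.
FOLLOW(S) starts with {$}.
FIRST(A) = {a, b}
FIRST(S) = {a, b}
FOLLOW(A) = {$, c}
FOLLOW(S) = {$, c}
Therefore, FOLLOW(A) = {$, c}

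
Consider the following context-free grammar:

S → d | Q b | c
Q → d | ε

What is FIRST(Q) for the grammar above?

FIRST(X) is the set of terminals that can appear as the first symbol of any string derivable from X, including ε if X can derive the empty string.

We compute FIRST(Q) using the standard algorithm.
FIRST(Q) = {d, ε}
FIRST(S) = {b, c, d}
Therefore, FIRST(Q) = {d, ε}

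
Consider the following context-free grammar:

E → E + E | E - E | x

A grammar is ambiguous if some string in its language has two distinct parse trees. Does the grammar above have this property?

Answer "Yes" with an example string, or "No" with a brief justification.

Yes - the string 'x - x + x + x' has two distinct parse trees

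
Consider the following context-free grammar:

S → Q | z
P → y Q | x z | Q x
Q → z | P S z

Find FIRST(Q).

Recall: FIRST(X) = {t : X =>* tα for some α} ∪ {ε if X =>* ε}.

We compute FIRST(Q) using the standard algorithm.
FIRST(P) = {x, y, z}
FIRST(Q) = {x, y, z}
FIRST(S) = {x, y, z}
Therefore, FIRST(Q) = {x, y, z}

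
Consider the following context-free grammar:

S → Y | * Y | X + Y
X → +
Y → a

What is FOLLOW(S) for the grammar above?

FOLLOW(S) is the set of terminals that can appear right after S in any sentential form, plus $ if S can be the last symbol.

We compute FOLLOW(S) using the standard algorithm.
FOLLOW(S) starts with {$}.
FIRST(S) = {*, +, a}
FIRST(X) = {+}
FIRST(Y) = {a}
FOLLOW(S) = {$}
FOLLOW(X) = {+}
FOLLOW(Y) = {$}
Therefore, FOLLOW(S) = {$}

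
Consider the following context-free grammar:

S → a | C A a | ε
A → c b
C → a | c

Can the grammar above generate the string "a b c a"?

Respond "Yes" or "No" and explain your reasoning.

No - no valid derivation exists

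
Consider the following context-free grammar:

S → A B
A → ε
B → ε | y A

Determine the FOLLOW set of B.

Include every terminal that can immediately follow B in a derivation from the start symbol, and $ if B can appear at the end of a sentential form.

We compute FOLLOW(B) using the standard algorithm.
FOLLOW(S) starts with {$}.
FIRST(A) = {ε}
FIRST(B) = {y, ε}
FIRST(S) = {y, ε}
FOLLOW(A) = {$, y}
FOLLOW(B) = {$}
FOLLOW(S) = {$}
Therefore, FOLLOW(B) = {$}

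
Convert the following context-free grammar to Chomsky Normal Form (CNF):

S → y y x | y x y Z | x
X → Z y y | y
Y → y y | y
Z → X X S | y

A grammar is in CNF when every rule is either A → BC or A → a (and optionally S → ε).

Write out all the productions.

TY → y; TX → x; S → x; X → y; Y → y; Z → y; S → TY X0; X0 → TY TX; S → TY X1; X1 → TX X2; X2 → TY Z; X → Z X3; X3 → TY TY; Y → TY TY; Z → X X4; X4 → X S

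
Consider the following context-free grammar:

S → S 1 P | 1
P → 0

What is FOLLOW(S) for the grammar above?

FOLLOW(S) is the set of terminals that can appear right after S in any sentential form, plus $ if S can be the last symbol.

We compute FOLLOW(S) using the standard algorithm.
FOLLOW(S) starts with {$}.
FIRST(P) = {0}
FIRST(S) = {1}
FOLLOW(P) = {$, 1}
FOLLOW(S) = {$, 1}
Therefore, FOLLOW(S) = {$, 1}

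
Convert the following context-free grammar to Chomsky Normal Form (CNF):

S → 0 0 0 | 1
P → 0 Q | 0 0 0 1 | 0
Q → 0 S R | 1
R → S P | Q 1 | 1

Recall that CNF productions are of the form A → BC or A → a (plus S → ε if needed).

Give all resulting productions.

T0 → 0; S → 1; T1 → 1; P → 0; Q → 1; R → 1; S → T0 X0; X0 → T0 T0; P → T0 Q; P → T0 X1; X1 → T0 X2; X2 → T0 T1; Q → T0 X3; X3 → S R; R → S P; R → Q T1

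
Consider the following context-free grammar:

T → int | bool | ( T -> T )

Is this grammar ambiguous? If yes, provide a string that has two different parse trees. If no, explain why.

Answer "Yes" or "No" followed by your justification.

No - the grammar is unambiguous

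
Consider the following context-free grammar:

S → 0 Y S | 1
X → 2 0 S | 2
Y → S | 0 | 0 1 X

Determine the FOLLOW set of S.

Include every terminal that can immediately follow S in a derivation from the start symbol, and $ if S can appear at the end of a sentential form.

We compute FOLLOW(S) using the standard algorithm.
FOLLOW(S) starts with {$}.
FIRST(S) = {0, 1}
FIRST(X) = {2}
FIRST(Y) = {0, 1}
FOLLOW(S) = {$, 0, 1}
FOLLOW(X) = {0, 1}
FOLLOW(Y) = {0, 1}
Therefore, FOLLOW(S) = {$, 0, 1}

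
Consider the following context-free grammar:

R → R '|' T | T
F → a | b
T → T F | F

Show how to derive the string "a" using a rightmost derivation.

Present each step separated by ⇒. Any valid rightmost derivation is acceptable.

R ⇒ T ⇒ F ⇒ a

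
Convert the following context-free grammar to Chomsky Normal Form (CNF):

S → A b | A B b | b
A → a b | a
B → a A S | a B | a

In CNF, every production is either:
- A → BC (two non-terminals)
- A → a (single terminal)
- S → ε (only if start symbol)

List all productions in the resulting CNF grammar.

TB → b; S → b; TA → a; A → a; B → a; S → A TB; S → A X0; X0 → B TB; A → TA TB; B → TA X1; X1 → A S; B → TA B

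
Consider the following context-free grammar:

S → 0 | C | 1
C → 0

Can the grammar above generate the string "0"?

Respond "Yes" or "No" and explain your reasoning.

Yes - a valid derivation exists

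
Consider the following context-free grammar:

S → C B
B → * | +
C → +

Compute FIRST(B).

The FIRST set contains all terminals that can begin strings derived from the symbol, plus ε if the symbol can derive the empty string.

We compute FIRST(B) using the standard algorithm.
FIRST(B) = {*, +}
FIRST(C) = {+}
FIRST(S) = {+}
Therefore, FIRST(B) = {*, +}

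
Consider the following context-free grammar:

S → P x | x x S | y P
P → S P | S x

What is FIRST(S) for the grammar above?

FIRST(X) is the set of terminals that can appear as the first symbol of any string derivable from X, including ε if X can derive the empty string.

We compute FIRST(S) using the standard algorithm.
FIRST(P) = {x, y}
FIRST(S) = {x, y}
Therefore, FIRST(S) = {x, y}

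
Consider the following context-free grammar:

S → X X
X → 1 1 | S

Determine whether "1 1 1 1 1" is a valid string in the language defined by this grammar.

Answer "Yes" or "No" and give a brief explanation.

No - no valid derivation exists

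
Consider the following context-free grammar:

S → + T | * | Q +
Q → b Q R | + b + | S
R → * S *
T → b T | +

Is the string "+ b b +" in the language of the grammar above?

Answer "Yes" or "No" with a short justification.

Yes - a valid derivation exists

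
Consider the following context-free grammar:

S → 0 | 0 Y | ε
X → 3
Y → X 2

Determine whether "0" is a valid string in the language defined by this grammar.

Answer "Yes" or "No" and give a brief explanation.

Yes - a valid derivation exists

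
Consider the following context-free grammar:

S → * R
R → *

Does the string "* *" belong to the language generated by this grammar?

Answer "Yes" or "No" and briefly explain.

Yes - a valid derivation exists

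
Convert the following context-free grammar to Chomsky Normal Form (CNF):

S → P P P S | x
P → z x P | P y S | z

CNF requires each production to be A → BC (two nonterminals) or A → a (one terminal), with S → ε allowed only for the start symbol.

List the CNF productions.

S → x; TZ → z; TX → x; TY → y; P → z; S → P X0; X0 → P X1; X1 → P S; P → TZ X2; X2 → TX P; P → P X3; X3 → TY S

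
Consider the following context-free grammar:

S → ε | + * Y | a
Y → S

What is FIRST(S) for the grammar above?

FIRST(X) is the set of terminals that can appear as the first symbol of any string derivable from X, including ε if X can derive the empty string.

We compute FIRST(S) using the standard algorithm.
FIRST(S) = {+, a, ε}
FIRST(Y) = {+, a, ε}
Therefore, FIRST(S) = {+, a, ε}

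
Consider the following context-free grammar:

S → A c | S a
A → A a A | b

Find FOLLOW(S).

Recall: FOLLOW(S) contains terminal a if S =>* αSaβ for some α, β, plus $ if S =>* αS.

We compute FOLLOW(S) using the standard algorithm.
FOLLOW(S) starts with {$}.
FIRST(A) = {b}
FIRST(S) = {b}
FOLLOW(A) = {a, c}
FOLLOW(S) = {$, a}
Therefore, FOLLOW(S) = {$, a}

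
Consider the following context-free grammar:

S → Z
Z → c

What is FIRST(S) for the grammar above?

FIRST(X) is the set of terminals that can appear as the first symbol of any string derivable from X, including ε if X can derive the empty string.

We compute FIRST(S) using the standard algorithm.
FIRST(S) = {c}
FIRST(Z) = {c}
Therefore, FIRST(S) = {c}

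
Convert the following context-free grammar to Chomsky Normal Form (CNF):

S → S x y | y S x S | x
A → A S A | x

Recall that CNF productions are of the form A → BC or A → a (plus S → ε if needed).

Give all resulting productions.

TX → x; TY → y; S → x; A → x; S → S X0; X0 → TX TY; S → TY X1; X1 → S X2; X2 → TX S; A → A X3; X3 → S A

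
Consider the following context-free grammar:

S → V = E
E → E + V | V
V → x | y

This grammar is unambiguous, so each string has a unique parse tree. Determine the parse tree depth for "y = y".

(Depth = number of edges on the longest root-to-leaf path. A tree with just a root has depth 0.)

3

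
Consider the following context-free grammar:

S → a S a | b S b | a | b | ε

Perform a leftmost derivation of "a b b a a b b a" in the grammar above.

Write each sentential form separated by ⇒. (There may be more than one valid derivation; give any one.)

S ⇒ a S a ⇒ a b S b a ⇒ a b b S b b a ⇒ a b b a S a b b a ⇒ a b b a a b b a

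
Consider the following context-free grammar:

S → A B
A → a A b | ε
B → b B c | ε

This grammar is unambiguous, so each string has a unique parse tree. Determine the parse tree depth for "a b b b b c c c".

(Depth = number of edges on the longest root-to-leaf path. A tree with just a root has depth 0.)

5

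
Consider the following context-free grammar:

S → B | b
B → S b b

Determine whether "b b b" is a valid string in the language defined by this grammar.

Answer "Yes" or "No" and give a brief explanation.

Yes - a valid derivation exists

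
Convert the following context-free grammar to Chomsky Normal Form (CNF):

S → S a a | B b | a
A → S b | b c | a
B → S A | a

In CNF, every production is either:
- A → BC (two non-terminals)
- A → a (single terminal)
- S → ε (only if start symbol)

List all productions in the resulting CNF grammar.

TA → a; TB → b; S → a; TC → c; A → a; B → a; S → S X0; X0 → TA TA; S → B TB; A → S TB; A → TB TC; B → S A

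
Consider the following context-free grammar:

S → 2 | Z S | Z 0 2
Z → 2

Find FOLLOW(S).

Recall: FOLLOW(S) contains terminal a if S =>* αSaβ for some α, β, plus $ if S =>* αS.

We compute FOLLOW(S) using the standard algorithm.
FOLLOW(S) starts with {$}.
FIRST(S) = {2}
FIRST(Z) = {2}
FOLLOW(S) = {$}
FOLLOW(Z) = {0, 2}
Therefore, FOLLOW(S) = {$}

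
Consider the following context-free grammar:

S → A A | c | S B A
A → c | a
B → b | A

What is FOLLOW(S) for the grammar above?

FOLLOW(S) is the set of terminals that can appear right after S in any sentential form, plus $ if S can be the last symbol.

We compute FOLLOW(S) using the standard algorithm.
FOLLOW(S) starts with {$}.
FIRST(A) = {a, c}
FIRST(B) = {a, b, c}
FIRST(S) = {a, c}
FOLLOW(A) = {$, a, b, c}
FOLLOW(B) = {a, c}
FOLLOW(S) = {$, a, b, c}
Therefore, FOLLOW(S) = {$, a, b, c}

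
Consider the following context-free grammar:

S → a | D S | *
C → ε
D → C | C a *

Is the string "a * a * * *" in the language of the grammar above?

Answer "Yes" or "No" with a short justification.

No - no valid derivation exists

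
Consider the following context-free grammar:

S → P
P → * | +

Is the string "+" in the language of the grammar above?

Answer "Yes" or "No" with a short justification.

Yes - a valid derivation exists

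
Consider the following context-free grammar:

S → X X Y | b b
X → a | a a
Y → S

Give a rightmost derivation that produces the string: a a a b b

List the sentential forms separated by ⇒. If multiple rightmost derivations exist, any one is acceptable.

S ⇒ X X Y ⇒ X X S ⇒ X X b b ⇒ X a b b ⇒ a a a b b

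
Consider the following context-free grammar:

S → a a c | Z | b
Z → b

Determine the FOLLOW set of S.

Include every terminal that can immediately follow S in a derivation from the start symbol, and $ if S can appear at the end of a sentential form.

We compute FOLLOW(S) using the standard algorithm.
FOLLOW(S) starts with {$}.
FIRST(S) = {a, b}
FIRST(Z) = {b}
FOLLOW(S) = {$}
FOLLOW(Z) = {$}
Therefore, FOLLOW(S) = {$}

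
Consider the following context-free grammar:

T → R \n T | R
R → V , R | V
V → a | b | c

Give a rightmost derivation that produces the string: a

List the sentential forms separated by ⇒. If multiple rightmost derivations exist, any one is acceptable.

T ⇒ R ⇒ V ⇒ a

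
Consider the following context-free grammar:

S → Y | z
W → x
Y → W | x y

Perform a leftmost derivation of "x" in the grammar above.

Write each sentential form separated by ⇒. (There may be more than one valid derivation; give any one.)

S ⇒ Y ⇒ W ⇒ x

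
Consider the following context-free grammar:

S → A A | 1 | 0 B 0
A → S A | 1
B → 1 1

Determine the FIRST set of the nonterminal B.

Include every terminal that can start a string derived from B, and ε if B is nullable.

We compute FIRST(B) using the standard algorithm.
FIRST(A) = {0, 1}
FIRST(B) = {1}
FIRST(S) = {0, 1}
Therefore, FIRST(B) = {1}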